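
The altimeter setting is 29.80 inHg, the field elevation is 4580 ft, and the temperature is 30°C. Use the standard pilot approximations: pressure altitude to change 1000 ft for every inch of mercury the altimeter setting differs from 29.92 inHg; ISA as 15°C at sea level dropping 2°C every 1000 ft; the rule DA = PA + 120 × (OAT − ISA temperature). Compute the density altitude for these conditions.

Pressure altitude = 4580 + (29.92 − 29.80) × 1000 = 4580 + (+120) = 4700 ft.
ISA temperature at 4700 ft = 15 − 2 × (4700/1000) = 5.6°C.
ISA deviation = 30 − 5.6 = +24.4°C.
Density altitude = 4700 + 120 × (24.4) = 7628 ft.

7628 ft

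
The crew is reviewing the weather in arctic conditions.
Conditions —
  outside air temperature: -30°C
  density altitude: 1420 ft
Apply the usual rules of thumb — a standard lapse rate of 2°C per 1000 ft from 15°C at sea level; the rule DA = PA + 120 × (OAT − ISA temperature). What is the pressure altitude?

5500 ft

DA = PA + 120 × (OAT − (15 − 2·PA/1000)) = PA + 120·OAT − 1800 + 0.24·PA = 1.24·PA + 120·OAT − 1800.
So 1.24·PA = 1420 − 120 × (-30) + 1800 = 6820.
PA = 6820 / 1.24 = 5500 ft.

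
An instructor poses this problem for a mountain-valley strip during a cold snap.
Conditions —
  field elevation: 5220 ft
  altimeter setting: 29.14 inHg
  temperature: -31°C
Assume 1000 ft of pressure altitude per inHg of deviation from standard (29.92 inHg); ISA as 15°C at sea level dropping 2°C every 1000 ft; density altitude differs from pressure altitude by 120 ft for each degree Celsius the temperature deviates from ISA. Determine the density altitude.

Pressure altitude = 5220 + (29.92 − 29.14) × 1000 = 5220 + (+780) = 6000 ft.
ISA temperature at 6000 ft = 15 − 2 × (6000/1000) = 3°C.
ISA deviation = -31 − 3 = -34°C.
Density altitude = 6000 + 120 × (-34) = 1920 ft.

1920 ft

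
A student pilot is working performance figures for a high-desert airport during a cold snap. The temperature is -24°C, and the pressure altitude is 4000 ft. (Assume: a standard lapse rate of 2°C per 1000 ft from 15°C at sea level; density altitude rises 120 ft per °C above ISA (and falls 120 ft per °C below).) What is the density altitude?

280 ft

ISA temperature at 4000 ft = 15 − 2 × (4000/1000) = 7°C.
ISA deviation = -24 − 7 = -31°C.
Density altitude = 4000 + 120 × (-31) = 4000 + (-3720) = 280 ft.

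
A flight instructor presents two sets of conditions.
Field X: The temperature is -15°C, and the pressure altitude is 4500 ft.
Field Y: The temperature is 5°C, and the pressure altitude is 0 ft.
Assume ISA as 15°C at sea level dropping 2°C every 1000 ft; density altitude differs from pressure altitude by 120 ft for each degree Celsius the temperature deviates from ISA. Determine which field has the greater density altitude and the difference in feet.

Field X by 3180 ft

Field X: ISA temp = 6°C, deviation -21°C, DA = 4500 + 120 × (-21) = 1980 ft.
Field Y: ISA temp = 15°C, deviation -10°C, DA = 0 + 120 × (-10) = -1200 ft.
Field X is higher by 1980 − (-1200) = 3180 ft.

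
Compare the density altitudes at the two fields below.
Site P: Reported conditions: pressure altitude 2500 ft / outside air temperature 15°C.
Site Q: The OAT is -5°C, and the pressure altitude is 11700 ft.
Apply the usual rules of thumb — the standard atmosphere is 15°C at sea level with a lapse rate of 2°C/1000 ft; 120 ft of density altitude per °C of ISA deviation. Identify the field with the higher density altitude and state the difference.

Site P: ISA temp = 10°C, deviation +5°C, DA = 2500 + 120 × 5 = 3100 ft.
Site Q: ISA temp = -8.4°C, deviation +3.4°C, DA = 11700 + 120 × 3.4 = 12108 ft.
Site Q is higher by 12108 − 3100 = 9008 ft.

Site Q by 9008 ft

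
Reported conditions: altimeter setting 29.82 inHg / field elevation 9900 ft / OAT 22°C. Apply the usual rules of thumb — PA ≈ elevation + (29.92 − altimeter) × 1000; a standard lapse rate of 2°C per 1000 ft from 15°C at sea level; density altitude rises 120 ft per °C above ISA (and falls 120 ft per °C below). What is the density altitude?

13240 ft

Pressure altitude = 9900 + (29.92 − 29.82) × 1000 = 9900 + (+100) = 10000 ft.
ISA temperature at 10000 ft = 15 − 2 × (10000/1000) = -5°C.
ISA deviation = 22 − (-5) = +27°C.
Density altitude = 10000 + 120 × (27) = 13240 ft.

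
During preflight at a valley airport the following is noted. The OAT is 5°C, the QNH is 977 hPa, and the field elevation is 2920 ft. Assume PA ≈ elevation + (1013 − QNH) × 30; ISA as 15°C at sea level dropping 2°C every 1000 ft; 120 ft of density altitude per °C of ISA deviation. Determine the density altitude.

3760 ft

Pressure altitude = 2920 + (1013 − 977) × 30 = 2920 + (+1080) = 4000 ft.
ISA temperature at 4000 ft = 15 − 2 × (4000/1000) = 7°C.
ISA deviation = 5 − 7 = -2°C.
Density altitude = 4000 + 120 × (-2) = 3760 ft.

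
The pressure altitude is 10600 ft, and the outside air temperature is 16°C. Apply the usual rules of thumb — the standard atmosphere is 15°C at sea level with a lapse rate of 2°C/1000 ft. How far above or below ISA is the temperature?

ISA+22.2°C

ISA temperature at 10600 ft = 15 − 2 × (10600/1000) = -6.2°C.
Deviation = OAT − ISA = 16 − (-6.2) = +22.2°C.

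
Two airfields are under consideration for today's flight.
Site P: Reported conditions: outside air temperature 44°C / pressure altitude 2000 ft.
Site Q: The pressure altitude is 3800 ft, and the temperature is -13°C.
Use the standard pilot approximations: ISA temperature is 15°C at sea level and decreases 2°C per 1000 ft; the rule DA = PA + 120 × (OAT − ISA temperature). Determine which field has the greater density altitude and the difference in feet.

Site P: ISA temp = 11°C, deviation +33°C, DA = 2000 + 120 × 33 = 5960 ft.
Site Q: ISA temp = 7.4°C, deviation -20.4°C, DA = 3800 + 120 × (-20.4) = 1352 ft.
Site P is higher by 5960 − 1352 = 4608 ft.

Site P by 4608 ft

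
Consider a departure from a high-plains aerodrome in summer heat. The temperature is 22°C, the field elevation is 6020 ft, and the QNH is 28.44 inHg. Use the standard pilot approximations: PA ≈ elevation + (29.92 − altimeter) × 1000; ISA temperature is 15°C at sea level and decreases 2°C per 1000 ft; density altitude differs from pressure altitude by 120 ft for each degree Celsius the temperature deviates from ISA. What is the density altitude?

10140 ft

Pressure altitude = 6020 + (29.92 − 28.44) × 1000 = 6020 + (+1480) = 7500 ft.
ISA temperature at 7500 ft = 15 − 2 × (7500/1000) = 0°C.
ISA deviation = 22 − 0 = +22°C.
Density altitude = 7500 + 120 × (22) = 10140 ft.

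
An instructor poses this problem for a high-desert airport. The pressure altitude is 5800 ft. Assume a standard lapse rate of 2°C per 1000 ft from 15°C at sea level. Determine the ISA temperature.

3.4°C

ISA temperature = 15 − 2 × (5800/1000) = 15 − 11.6 = 3.4°C.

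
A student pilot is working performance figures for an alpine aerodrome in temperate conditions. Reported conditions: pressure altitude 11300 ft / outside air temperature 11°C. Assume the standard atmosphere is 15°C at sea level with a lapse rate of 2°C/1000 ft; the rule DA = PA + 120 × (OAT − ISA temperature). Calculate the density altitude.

ISA temperature at 11300 ft = 15 − 2 × (11300/1000) = -7.6°C.
ISA deviation = 11 − (-7.6) = +18.6°C.
Density altitude = 11300 + 120 × (18.6) = 11300 + (+2232) = 13532 ft.

13532 ft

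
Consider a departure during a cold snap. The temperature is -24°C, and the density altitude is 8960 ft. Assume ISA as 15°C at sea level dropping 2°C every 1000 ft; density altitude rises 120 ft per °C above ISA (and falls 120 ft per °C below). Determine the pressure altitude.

11000 ft

DA = PA + 120 × (OAT − (15 − 2·PA/1000)) = PA + 120·OAT − 1800 + 0.24·PA = 1.24·PA + 120·OAT − 1800.
So 1.24·PA = 8960 − 120 × (-24) + 1800 = 13640.
PA = 13640 / 1.24 = 11000 ft.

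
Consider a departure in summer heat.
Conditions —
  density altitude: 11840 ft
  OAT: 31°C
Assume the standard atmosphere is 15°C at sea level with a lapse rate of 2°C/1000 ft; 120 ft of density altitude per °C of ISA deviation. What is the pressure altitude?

8000 ft

DA = PA + 120 × (OAT − (15 − 2·PA/1000)) = PA + 120·OAT − 1800 + 0.24·PA = 1.24·PA + 120·OAT − 1800.
So 1.24·PA = 11840 − 120 × 31 + 1800 = 9920.
PA = 9920 / 1.24 = 8000 ft.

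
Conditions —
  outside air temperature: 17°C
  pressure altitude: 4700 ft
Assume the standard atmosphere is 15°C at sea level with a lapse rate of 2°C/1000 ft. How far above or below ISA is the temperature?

ISA+11.4°C

ISA temperature at 4700 ft = 15 − 2 × (4700/1000) = 5.6°C.
Deviation = OAT − ISA = 17 − 5.6 = +11.4°C.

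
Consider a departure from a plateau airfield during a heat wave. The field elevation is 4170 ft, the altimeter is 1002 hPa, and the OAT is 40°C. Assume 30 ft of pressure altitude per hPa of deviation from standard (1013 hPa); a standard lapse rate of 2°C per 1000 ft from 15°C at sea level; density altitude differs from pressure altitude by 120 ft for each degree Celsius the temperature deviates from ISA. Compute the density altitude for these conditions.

8580 ft

Pressure altitude = 4170 + (1013 − 1002) × 30 = 4170 + (+330) = 4500 ft.
ISA temperature at 4500 ft = 15 − 2 × (4500/1000) = 6°C.
ISA deviation = 40 − 6 = +34°C.
Density altitude = 4500 + 120 × (34) = 8580 ft.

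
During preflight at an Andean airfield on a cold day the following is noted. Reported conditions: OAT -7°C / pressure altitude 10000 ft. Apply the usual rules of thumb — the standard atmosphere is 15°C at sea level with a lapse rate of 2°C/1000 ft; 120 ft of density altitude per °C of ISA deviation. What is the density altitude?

9760 ft

ISA temperature at 10000 ft = 15 − 2 × (10000/1000) = -5°C.
ISA deviation = -7 − (-5) = -2°C.
Density altitude = 10000 + 120 × (-2) = 10000 + (-240) = 9760 ft.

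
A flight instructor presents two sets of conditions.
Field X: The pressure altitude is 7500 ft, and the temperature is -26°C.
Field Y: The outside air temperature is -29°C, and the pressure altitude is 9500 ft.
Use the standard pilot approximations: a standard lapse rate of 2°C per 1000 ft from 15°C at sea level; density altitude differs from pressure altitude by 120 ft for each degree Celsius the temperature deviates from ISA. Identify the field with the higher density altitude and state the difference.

Field Y by 2120 ft

Field X: ISA temp = 0°C, deviation -26°C, DA = 7500 + 120 × (-26) = 4380 ft.
Field Y: ISA temp = -4°C, deviation -25°C, DA = 9500 + 120 × (-25) = 6500 ft.
Field Y is higher by 6500 − 4380 = 2120 ft.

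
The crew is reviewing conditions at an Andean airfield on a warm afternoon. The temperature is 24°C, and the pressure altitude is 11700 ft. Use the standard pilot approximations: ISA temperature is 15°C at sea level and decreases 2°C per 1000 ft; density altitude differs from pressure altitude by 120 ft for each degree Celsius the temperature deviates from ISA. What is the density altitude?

ISA temperature at 11700 ft = 15 − 2 × (11700/1000) = -8.4°C.
ISA deviation = 24 − (-8.4) = +32.4°C.
Density altitude = 11700 + 120 × (32.4) = 11700 + (+3888) = 15588 ft.

15588 ft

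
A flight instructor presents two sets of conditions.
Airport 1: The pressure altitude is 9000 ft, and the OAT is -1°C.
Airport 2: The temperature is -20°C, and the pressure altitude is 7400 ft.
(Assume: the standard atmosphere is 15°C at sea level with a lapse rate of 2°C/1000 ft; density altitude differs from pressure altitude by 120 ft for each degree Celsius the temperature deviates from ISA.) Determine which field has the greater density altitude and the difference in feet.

Airport 1: ISA temp = -3°C, deviation +2°C, DA = 9000 + 120 × 2 = 9240 ft.
Airport 2: ISA temp = 0.2°C, deviation -20.2°C, DA = 7400 + 120 × (-20.2) = 4976 ft.
Airport 1 is higher by 9240 − 4976 = 4264 ft.

Airport 1 by 4264 ft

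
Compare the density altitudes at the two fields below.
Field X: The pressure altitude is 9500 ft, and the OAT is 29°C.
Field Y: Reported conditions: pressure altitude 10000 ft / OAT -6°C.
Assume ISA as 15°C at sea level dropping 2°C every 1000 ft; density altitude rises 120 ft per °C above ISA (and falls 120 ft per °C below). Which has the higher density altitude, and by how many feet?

Field X by 3580 ft

Field X: ISA temp = -4°C, deviation +33°C, DA = 9500 + 120 × 33 = 13460 ft.
Field Y: ISA temp = -5°C, deviation -1°C, DA = 10000 + 120 × (-1) = 9880 ft.
Field X is higher by 13460 − 9880 = 3580 ft.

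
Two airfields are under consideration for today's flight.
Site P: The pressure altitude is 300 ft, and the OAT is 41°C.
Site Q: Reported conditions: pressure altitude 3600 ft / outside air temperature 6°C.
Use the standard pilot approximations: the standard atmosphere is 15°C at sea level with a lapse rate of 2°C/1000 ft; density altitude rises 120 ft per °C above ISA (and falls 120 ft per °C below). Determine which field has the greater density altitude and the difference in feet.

Site P by 108 ft

Site P: ISA temp = 14.4°C, deviation +26.6°C, DA = 300 + 120 × 26.6 = 3492 ft.
Site Q: ISA temp = 7.8°C, deviation -1.8°C, DA = 3600 + 120 × (-1.8) = 3384 ft.
Site P is higher by 3492 − 3384 = 108 ft.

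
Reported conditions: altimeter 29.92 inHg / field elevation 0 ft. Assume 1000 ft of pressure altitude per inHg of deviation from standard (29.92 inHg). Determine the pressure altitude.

0 ft

Pressure correction = (29.92 − 29.92) × 1000 = 0 ft.
Pressure altitude = 0 + (0) = 0 ft.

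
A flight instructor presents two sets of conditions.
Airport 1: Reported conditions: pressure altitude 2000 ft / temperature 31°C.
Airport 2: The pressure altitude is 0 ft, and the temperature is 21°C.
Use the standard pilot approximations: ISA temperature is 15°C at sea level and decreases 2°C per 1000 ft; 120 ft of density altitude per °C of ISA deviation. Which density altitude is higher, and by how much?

Airport 1 by 3680 ft

Airport 1: ISA temp = 11°C, deviation +20°C, DA = 2000 + 120 × 20 = 4400 ft.
Airport 2: ISA temp = 15°C, deviation +6°C, DA = 0 + 120 × 6 = 720 ft.
Airport 1 is higher by 4400 − 720 = 3680 ft.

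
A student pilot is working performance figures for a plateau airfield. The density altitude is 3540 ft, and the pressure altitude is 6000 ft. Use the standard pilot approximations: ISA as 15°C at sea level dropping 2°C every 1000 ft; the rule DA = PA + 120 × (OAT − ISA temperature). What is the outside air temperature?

-17.5°C

Density altitude − pressure altitude = 3540 − 6000 = -2460 ft.
At 120 ft/°C that is an ISA deviation of -2460/120 = -20.5°C.
ISA temperature at 6000 ft = 15 − 2 × (6000/1000) = 3°C.
OAT = ISA + deviation = 3 + (-20.5) = -17.5°C.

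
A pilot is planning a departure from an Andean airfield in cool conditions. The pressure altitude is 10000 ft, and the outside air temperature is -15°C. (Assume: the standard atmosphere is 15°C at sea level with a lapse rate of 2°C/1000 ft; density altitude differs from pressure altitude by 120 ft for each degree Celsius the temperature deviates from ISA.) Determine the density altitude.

ISA temperature at 10000 ft = 15 − 2 × (10000/1000) = -5°C.
ISA deviation = -15 − (-5) = -10°C.
Density altitude = 10000 + 120 × (-10) = 10000 + (-1200) = 8800 ft.

8800 ft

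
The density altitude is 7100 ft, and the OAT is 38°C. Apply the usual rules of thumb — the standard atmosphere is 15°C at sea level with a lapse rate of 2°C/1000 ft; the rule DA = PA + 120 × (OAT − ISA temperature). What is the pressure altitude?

3500 ft

DA = PA + 120 × (OAT − (15 − 2·PA/1000)) = PA + 120·OAT − 1800 + 0.24·PA = 1.24·PA + 120·OAT − 1800.
So 1.24·PA = 7100 − 120 × 38 + 1800 = 4340.
PA = 4340 / 1.24 = 3500 ft.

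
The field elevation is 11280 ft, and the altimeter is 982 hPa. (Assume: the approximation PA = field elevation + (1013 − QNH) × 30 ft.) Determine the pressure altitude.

Pressure correction = (1013 − 982) × 30 = +930 ft.
Pressure altitude = 11280 + (+930) = 12210 ft.

12210 ft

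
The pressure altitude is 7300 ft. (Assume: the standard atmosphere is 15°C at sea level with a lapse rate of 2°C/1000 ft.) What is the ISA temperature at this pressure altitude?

ISA temperature = 15 − 2 × (7300/1000) = 15 − 14.6 = 0.4°C.

0.4°C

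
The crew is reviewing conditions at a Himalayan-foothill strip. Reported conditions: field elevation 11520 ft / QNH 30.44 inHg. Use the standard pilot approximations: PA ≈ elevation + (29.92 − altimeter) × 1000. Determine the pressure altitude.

Pressure correction = (29.92 − 30.44) × 1000 = -520 ft.
Pressure altitude = 11520 + (-520) = 11000 ft.

11000 ft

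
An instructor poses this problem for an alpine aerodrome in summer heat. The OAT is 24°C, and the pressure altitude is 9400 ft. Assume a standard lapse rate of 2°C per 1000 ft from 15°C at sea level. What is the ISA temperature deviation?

ISA+27.8°C

ISA temperature at 9400 ft = 15 − 2 × (9400/1000) = -3.8°C.
Deviation = OAT − ISA = 24 − (-3.8) = +27.8°C.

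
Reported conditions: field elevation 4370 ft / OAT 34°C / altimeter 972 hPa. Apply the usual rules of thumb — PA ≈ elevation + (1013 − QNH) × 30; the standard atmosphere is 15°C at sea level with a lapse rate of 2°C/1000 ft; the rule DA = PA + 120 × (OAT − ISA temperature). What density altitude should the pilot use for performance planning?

9224 ft

Pressure altitude = 4370 + (1013 − 972) × 30 = 4370 + (+1230) = 5600 ft.
ISA temperature at 5600 ft = 15 − 2 × (5600/1000) = 3.8°C.
ISA deviation = 34 − 3.8 = +30.2°C.
Density altitude = 5600 + 120 × (30.2) = 9224 ft.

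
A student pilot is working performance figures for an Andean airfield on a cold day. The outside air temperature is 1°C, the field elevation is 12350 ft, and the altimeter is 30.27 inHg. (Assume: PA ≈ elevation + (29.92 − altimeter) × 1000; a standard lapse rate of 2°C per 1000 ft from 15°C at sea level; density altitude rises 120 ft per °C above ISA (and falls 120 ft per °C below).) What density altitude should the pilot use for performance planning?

13200 ft

Pressure altitude = 12350 + (29.92 − 30.27) × 1000 = 12350 + (-350) = 12000 ft.
ISA temperature at 12000 ft = 15 − 2 × (12000/1000) = -9°C.
ISA deviation = 1 − (-9) = +10°C.
Density altitude = 12000 + 120 × (10) = 13200 ft.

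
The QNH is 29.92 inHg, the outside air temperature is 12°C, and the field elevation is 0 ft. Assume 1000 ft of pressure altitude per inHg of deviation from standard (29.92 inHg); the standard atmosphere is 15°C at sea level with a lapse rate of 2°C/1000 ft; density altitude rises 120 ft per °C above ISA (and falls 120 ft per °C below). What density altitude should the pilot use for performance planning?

-360 ft

Pressure altitude = 0 + (29.92 − 29.92) × 1000 = 0 + (0) = 0 ft.
ISA temperature at 0 ft = 15 − 2 × (0/1000) = 15°C.
ISA deviation = 12 − 15 = -3°C.
Density altitude = 0 + 120 × (-3) = -360 ft.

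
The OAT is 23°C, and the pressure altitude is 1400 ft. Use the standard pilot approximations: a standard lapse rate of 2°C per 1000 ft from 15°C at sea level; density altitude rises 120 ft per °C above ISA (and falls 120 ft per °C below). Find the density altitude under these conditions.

2696 ft

ISA temperature at 1400 ft = 15 − 2 × (1400/1000) = 12.2°C.
ISA deviation = 23 − 12.2 = +10.8°C.
Density altitude = 1400 + 120 × (10.8) = 1400 + (+1296) = 2696 ft.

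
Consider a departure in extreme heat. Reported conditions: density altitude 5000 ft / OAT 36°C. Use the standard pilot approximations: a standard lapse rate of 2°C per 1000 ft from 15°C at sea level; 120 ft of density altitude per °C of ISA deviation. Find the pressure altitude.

DA = PA + 120 × (OAT − (15 − 2·PA/1000)) = PA + 120·OAT − 1800 + 0.24·PA = 1.24·PA + 120·OAT − 1800.
So 1.24·PA = 5000 − 120 × 36 + 1800 = 2480.
PA = 2480 / 1.24 = 2000 ft.

2000 ft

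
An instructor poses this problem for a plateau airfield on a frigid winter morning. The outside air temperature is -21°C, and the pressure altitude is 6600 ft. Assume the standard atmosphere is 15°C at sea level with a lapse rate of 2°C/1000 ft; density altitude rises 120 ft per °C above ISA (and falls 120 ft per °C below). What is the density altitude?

3864 ft

ISA temperature at 6600 ft = 15 − 2 × (6600/1000) = 1.8°C.
ISA deviation = -21 − 1.8 = -22.8°C.
Density altitude = 6600 + 120 × (-22.8) = 6600 + (-2736) = 3864 ft.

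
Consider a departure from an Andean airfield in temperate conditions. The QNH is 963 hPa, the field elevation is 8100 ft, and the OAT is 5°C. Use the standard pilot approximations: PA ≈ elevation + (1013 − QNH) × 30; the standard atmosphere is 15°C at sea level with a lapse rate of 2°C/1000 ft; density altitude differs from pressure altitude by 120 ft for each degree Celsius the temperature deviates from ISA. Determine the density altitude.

10704 ft

Pressure altitude = 8100 + (1013 − 963) × 30 = 8100 + (+1500) = 9600 ft.
ISA temperature at 9600 ft = 15 − 2 × (9600/1000) = -4.2°C.
ISA deviation = 5 − (-4.2) = +9.2°C.
Density altitude = 9600 + 120 × (9.2) = 10704 ft.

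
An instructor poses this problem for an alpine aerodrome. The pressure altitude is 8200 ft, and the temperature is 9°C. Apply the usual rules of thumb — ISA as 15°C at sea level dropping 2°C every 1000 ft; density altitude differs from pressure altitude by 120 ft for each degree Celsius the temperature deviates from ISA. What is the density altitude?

ISA temperature at 8200 ft = 15 − 2 × (8200/1000) = -1.4°C.
ISA deviation = 9 − (-1.4) = +10.4°C.
Density altitude = 8200 + 120 × (10.4) = 8200 + (+1248) = 9448 ft.

9448 ft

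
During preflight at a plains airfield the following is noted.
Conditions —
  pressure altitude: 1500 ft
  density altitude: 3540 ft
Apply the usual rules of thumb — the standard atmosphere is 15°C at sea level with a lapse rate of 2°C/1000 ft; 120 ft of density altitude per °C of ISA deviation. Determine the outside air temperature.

29°C

Density altitude − pressure altitude = 3540 − 1500 = +2040 ft.
At 120 ft/°C that is an ISA deviation of 2040/120 = +17°C.
ISA temperature at 1500 ft = 15 − 2 × (1500/1000) = 12°C.
OAT = ISA + deviation = 12 + (+17) = 29°C.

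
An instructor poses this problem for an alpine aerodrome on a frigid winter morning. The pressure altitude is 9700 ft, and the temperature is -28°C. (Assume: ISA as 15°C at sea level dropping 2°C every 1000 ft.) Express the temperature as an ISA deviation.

ISA-23.6°C

ISA temperature at 9700 ft = 15 − 2 × (9700/1000) = -4.4°C.
Deviation = OAT − ISA = -28 − (-4.4) = -23.6°C.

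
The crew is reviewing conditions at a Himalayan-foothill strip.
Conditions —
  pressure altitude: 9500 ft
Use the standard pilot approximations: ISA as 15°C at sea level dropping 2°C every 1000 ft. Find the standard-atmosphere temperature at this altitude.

ISA temperature = 15 − 2 × (9500/1000) = 15 − 19 = -4°C.

-4°C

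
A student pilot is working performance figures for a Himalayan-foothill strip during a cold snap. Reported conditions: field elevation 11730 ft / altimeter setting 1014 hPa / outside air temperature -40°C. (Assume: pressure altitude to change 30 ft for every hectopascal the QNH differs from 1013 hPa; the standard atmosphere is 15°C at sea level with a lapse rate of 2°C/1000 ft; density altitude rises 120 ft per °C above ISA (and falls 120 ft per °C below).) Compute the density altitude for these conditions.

7908 ft

Pressure altitude = 11730 + (1013 − 1014) × 30 = 11730 + (-30) = 11700 ft.
ISA temperature at 11700 ft = 15 − 2 × (11700/1000) = -8.4°C.
ISA deviation = -40 − (-8.4) = -31.6°C.
Density altitude = 11700 + 120 × (-31.6) = 7908 ft.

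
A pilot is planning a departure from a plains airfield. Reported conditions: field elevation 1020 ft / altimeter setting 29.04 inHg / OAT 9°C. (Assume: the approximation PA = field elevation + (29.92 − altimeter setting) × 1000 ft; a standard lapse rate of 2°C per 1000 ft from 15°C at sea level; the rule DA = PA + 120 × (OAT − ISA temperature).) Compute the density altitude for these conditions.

1636 ft

Pressure altitude = 1020 + (29.92 − 29.04) × 1000 = 1020 + (+880) = 1900 ft.
ISA temperature at 1900 ft = 15 − 2 × (1900/1000) = 11.2°C.
ISA deviation = 9 − 11.2 = -2.2°C.
Density altitude = 1900 + 120 × (-2.2) = 1636 ft.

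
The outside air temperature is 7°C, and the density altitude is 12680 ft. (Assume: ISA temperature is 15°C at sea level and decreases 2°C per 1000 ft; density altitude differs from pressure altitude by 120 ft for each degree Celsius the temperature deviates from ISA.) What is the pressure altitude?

DA = PA + 120 × (OAT − (15 − 2·PA/1000)) = PA + 120·OAT − 1800 + 0.24·PA = 1.24·PA + 120·OAT − 1800.
So 1.24·PA = 12680 − 120 × 7 + 1800 = 13640.
PA = 13640 / 1.24 = 11000 ft.

11000 ft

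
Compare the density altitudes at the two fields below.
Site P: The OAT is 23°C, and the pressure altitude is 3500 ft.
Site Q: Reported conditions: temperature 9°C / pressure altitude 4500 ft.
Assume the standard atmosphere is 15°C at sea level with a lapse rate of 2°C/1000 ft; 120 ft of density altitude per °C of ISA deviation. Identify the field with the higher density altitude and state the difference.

Site P by 440 ft

Site P: ISA temp = 8°C, deviation +15°C, DA = 3500 + 120 × 15 = 5300 ft.
Site Q: ISA temp = 6°C, deviation +3°C, DA = 4500 + 120 × 3 = 4860 ft.
Site P is higher by 5300 − 4860 = 440 ft.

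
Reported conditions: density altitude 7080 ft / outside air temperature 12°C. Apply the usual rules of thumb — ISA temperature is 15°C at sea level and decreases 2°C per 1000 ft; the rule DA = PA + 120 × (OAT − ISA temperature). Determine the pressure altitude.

DA = PA + 120 × (OAT − (15 − 2·PA/1000)) = PA + 120·OAT − 1800 + 0.24·PA = 1.24·PA + 120·OAT − 1800.
So 1.24·PA = 7080 − 120 × 12 + 1800 = 7440.
PA = 7440 / 1.24 = 6000 ft.

6000 ft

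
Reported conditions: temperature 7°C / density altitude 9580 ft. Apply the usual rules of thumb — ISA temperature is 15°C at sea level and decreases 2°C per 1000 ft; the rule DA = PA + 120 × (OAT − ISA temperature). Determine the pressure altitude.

8500 ft

DA = PA + 120 × (OAT − (15 − 2·PA/1000)) = PA + 120·OAT − 1800 + 0.24·PA = 1.24·PA + 120·OAT − 1800.
So 1.24·PA = 9580 − 120 × 7 + 1800 = 10540.
PA = 10540 / 1.24 = 8500 ft.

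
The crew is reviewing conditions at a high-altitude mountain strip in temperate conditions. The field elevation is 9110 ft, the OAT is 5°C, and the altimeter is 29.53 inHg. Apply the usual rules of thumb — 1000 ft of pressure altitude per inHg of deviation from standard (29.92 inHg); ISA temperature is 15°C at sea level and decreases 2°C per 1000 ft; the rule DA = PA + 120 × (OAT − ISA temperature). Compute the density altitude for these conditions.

Pressure altitude = 9110 + (29.92 − 29.53) × 1000 = 9110 + (+390) = 9500 ft.
ISA temperature at 9500 ft = 15 − 2 × (9500/1000) = -4°C.
ISA deviation = 5 − (-4) = +9°C.
Density altitude = 9500 + 120 × (9) = 10580 ft.

10580 ft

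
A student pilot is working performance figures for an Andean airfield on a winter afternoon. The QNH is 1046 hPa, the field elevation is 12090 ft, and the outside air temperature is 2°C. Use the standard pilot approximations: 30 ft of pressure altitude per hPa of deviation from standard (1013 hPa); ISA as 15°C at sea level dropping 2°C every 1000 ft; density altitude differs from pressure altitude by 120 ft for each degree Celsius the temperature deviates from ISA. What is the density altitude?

12204 ft

Pressure altitude = 12090 + (1013 − 1046) × 30 = 12090 + (-990) = 11100 ft.
ISA temperature at 11100 ft = 15 − 2 × (11100/1000) = -7.2°C.
ISA deviation = 2 − (-7.2) = +9.2°C.
Density altitude = 11100 + 120 × (9.2) = 12204 ft.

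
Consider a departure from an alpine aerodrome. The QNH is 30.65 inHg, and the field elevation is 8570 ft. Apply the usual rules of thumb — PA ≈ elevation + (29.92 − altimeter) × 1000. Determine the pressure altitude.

7840 ft

Pressure correction = (29.92 − 30.65) × 1000 = -730 ft.
Pressure altitude = 8570 + (-730) = 7840 ft.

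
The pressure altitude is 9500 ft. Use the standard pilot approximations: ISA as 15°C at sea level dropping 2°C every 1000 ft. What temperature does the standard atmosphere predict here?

ISA temperature = 15 − 2 × (9500/1000) = 15 − 19 = -4°C.

-4°C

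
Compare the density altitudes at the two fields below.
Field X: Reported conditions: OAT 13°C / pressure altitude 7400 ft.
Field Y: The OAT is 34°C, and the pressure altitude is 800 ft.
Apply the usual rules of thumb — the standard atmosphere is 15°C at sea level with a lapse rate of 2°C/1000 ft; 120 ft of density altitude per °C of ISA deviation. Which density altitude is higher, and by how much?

Field X by 5664 ft

Field X: ISA temp = 0.2°C, deviation +12.8°C, DA = 7400 + 120 × 12.8 = 8936 ft.
Field Y: ISA temp = 13.4°C, deviation +20.6°C, DA = 800 + 120 × 20.6 = 3272 ft.
Field X is higher by 8936 − 3272 = 5664 ft.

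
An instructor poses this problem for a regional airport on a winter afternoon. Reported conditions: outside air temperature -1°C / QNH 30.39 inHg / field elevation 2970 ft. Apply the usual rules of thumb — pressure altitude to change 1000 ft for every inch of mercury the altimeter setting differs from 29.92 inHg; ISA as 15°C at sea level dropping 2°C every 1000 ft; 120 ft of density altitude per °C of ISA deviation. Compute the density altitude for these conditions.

1180 ft

Pressure altitude = 2970 + (29.92 − 30.39) × 1000 = 2970 + (-470) = 2500 ft.
ISA temperature at 2500 ft = 15 − 2 × (2500/1000) = 10°C.
ISA deviation = -1 − 10 = -11°C.
Density altitude = 2500 + 120 × (-11) = 1180 ft.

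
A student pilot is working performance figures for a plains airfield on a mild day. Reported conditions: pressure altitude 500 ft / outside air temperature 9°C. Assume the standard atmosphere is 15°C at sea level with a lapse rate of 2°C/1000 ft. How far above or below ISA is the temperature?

ISA-5°C

ISA temperature at 500 ft = 15 − 2 × (500/1000) = 14°C.
Deviation = OAT − ISA = 9 − 14 = -5°C.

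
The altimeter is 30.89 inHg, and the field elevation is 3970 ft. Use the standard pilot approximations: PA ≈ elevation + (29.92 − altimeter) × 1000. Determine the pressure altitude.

Pressure correction = (29.92 − 30.89) × 1000 = -970 ft.
Pressure altitude = 3970 + (-970) = 3000 ft.

3000 ft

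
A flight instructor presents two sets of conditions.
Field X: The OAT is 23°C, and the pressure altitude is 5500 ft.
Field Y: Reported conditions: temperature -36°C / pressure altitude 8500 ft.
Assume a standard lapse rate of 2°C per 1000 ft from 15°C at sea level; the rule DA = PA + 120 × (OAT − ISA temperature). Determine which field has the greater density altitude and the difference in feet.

Field X: ISA temp = 4°C, deviation +19°C, DA = 5500 + 120 × 19 = 7780 ft.
Field Y: ISA temp = -2°C, deviation -34°C, DA = 8500 + 120 × (-34) = 4420 ft.
Field X is higher by 7780 − 4420 = 3360 ft.

Field X by 3360 ft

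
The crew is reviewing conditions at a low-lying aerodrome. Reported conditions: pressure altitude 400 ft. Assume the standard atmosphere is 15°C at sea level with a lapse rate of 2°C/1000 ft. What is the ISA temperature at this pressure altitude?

14.2°C

ISA temperature = 15 − 2 × (400/1000) = 15 − 0.8 = 14.2°C.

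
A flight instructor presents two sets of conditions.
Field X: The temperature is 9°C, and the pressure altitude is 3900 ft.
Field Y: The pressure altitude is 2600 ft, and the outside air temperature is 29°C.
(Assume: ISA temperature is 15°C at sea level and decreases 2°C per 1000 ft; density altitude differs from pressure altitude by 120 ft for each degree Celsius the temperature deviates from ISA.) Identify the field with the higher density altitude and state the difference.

Field X: ISA temp = 7.2°C, deviation +1.8°C, DA = 3900 + 120 × 1.8 = 4116 ft.
Field Y: ISA temp = 9.8°C, deviation +19.2°C, DA = 2600 + 120 × 19.2 = 4904 ft.
Field Y is higher by 4904 − 4116 = 788 ft.

Field Y by 788 ft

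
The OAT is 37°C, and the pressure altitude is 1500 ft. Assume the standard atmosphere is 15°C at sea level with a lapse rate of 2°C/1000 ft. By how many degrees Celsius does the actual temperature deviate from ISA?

ISA temperature at 1500 ft = 15 − 2 × (1500/1000) = 12°C.
Deviation = OAT − ISA = 37 − 12 = +25°C.

ISA+25°C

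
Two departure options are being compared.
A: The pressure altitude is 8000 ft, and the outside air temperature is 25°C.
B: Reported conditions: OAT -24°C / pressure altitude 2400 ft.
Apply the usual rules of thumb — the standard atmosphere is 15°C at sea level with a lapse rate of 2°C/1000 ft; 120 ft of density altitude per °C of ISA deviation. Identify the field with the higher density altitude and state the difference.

A by 12824 ft

A: ISA temp = -1°C, deviation +26°C, DA = 8000 + 120 × 26 = 11120 ft.
B: ISA temp = 10.2°C, deviation -34.2°C, DA = 2400 + 120 × (-34.2) = -1704 ft.
A is higher by 11120 − (-1704) = 12824 ft.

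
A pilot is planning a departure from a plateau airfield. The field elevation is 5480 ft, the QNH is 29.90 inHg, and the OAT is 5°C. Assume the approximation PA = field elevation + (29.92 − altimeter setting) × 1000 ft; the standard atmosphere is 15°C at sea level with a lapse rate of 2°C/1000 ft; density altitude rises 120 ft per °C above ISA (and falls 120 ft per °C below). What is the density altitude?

5620 ft

Pressure altitude = 5480 + (29.92 − 29.90) × 1000 = 5480 + (+20) = 5500 ft.
ISA temperature at 5500 ft = 15 − 2 × (5500/1000) = 4°C.
ISA deviation = 5 − 4 = +1°C.
Density altitude = 5500 + 120 × (1) = 5620 ft.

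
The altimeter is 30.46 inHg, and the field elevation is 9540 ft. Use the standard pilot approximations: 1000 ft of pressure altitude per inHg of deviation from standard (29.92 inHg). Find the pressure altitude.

Pressure correction = (29.92 − 30.46) × 1000 = -540 ft.
Pressure altitude = 9540 + (-540) = 9000 ft.

9000 ft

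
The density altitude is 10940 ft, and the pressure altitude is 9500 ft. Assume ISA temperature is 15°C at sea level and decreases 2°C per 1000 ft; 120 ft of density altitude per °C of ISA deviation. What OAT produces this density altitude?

Density altitude − pressure altitude = 10940 − 9500 = +1440 ft.
At 120 ft/°C that is an ISA deviation of 1440/120 = +12°C.
ISA temperature at 9500 ft = 15 − 2 × (9500/1000) = -4°C.
OAT = ISA + deviation = -4 + (+12) = 8°C.

8°C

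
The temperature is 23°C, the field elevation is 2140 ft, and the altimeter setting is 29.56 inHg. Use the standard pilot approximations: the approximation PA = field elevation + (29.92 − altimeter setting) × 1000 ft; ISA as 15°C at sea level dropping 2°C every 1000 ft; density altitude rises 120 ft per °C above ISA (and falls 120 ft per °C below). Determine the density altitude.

Pressure altitude = 2140 + (29.92 − 29.56) × 1000 = 2140 + (+360) = 2500 ft.
ISA temperature at 2500 ft = 15 − 2 × (2500/1000) = 10°C.
ISA deviation = 23 − 10 = +13°C.
Density altitude = 2500 + 120 × (13) = 4060 ft.

4060 ft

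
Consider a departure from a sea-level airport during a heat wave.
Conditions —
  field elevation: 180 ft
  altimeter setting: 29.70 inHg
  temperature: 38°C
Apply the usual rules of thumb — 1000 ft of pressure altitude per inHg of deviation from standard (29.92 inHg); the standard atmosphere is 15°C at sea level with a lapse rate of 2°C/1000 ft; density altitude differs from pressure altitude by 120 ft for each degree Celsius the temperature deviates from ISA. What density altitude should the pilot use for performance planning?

3256 ft

Pressure altitude = 180 + (29.92 − 29.70) × 1000 = 180 + (+220) = 400 ft.
ISA temperature at 400 ft = 15 − 2 × (400/1000) = 14.2°C.
ISA deviation = 38 − 14.2 = +23.8°C.
Density altitude = 400 + 120 × (23.8) = 3256 ft.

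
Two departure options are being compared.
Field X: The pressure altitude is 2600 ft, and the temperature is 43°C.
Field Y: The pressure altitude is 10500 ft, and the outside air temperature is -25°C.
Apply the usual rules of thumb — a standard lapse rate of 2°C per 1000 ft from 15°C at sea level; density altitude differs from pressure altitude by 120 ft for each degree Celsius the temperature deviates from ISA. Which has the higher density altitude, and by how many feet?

Field X: ISA temp = 9.8°C, deviation +33.2°C, DA = 2600 + 120 × 33.2 = 6584 ft.
Field Y: ISA temp = -6°C, deviation -19°C, DA = 10500 + 120 × (-19) = 8220 ft.
Field Y is higher by 8220 − 6584 = 1636 ft.

Field Y by 1636 ft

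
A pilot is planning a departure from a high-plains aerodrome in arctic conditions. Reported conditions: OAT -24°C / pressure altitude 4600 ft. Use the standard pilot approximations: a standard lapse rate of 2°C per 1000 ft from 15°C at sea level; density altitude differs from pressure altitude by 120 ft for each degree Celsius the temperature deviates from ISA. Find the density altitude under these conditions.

1024 ft

ISA temperature at 4600 ft = 15 − 2 × (4600/1000) = 5.8°C.
ISA deviation = -24 − 5.8 = -29.8°C.
Density altitude = 4600 + 120 × (-29.8) = 4600 + (-3576) = 1024 ft.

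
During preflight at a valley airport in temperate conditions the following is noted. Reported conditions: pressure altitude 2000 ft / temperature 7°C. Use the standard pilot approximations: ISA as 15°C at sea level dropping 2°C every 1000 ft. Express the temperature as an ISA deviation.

ISA temperature at 2000 ft = 15 − 2 × (2000/1000) = 11°C.
Deviation = OAT − ISA = 7 − 11 = -4°C.

ISA-4°C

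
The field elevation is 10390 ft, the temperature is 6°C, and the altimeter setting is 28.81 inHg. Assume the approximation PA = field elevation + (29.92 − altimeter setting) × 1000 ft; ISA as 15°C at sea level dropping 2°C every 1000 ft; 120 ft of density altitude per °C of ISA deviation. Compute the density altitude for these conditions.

Pressure altitude = 10390 + (29.92 − 28.81) × 1000 = 10390 + (+1110) = 11500 ft.
ISA temperature at 11500 ft = 15 − 2 × (11500/1000) = -8°C.
ISA deviation = 6 − (-8) = +14°C.
Density altitude = 11500 + 120 × (14) = 13180 ft.

13180 ft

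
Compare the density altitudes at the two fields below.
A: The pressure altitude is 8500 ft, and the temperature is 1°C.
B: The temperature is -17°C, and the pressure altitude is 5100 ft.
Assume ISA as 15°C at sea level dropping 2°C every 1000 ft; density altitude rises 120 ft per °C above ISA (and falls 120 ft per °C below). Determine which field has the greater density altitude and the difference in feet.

A by 6376 ft

A: ISA temp = -2°C, deviation +3°C, DA = 8500 + 120 × 3 = 8860 ft.
B: ISA temp = 4.8°C, deviation -21.8°C, DA = 5100 + 120 × (-21.8) = 2484 ft.
A is higher by 8860 − 2484 = 6376 ft.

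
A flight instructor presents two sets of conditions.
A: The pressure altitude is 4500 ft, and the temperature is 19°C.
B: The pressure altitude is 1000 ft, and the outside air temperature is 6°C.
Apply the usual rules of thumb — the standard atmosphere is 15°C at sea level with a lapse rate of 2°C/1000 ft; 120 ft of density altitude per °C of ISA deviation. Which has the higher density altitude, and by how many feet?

A: ISA temp = 6°C, deviation +13°C, DA = 4500 + 120 × 13 = 6060 ft.
B: ISA temp = 13°C, deviation -7°C, DA = 1000 + 120 × (-7) = 160 ft.
A is higher by 6060 − 160 = 5900 ft.

A by 5900 ft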